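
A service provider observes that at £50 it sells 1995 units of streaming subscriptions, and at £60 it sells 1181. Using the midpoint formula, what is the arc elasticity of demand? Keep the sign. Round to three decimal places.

ΔQ = 1181 − 1995 = -814; ΔP = 60 − 50 = 10.
Midpoints: P̄ = 55.00, Q̄ = 1588.0.
ε = (ΔQ/ΔP)(P̄/Q̄) = (-814/10)(55.00/1588.0).

-2.819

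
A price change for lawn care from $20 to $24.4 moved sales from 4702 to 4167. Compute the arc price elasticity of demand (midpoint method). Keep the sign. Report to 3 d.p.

ΔQ = 4167 − 4702 = -535; ΔP = 24.4 − 20 = 4.4.
Midpoints: P̄ = 22.20, Q̄ = 4434.5.
ε = (ΔQ/ΔP)(P̄/Q̄) = (-535/4.4)(22.20/4434.5).

-0.609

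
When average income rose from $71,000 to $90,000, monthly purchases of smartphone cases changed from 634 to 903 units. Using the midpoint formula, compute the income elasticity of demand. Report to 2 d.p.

1.48

ΔQ = 269, ΔI = 19000. Midpoints: Ī = 80,500, Q̄ = 768.5.
ε_I = (ΔQ/ΔI)(Ī/Q̄) = (269/19000)(80500/768.5).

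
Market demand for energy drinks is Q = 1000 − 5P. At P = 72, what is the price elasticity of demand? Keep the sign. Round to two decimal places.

-0.56

At P = 72, Q = 640.
dQ/dP = −5.
ε = (dQ/dP)(P/Q) = (-5)(72/640).
|ε| < 1, so demand is inelastic at this price.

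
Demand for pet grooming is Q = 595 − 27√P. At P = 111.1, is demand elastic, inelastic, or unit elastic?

Q = 310.409, dQ/dP = -1.281.
ε = (dQ/dP)(P/Q) ≈ -0.458.
|ε| = 0.46 < 1.

inelastic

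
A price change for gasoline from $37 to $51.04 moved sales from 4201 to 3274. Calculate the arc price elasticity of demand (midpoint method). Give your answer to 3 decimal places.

ΔQ = 3274 − 4201 = -927; ΔP = 51.04 − 37 = 14.04.
Midpoints: P̄ = 44.02, Q̄ = 3737.5.
ε = (ΔQ/ΔP)(P̄/Q̄) = (-927/14.04)(44.02/3737.5).

-0.778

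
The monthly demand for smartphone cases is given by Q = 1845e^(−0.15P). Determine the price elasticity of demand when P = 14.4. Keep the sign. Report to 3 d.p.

At P = 14.4, Q = 212.775.
dQ/dP = −0.15·1845e^(−0.15P) = −0.15Q = -31.916.
ε = (dQ/dP)(P/Q) = (-31.916)(14.4/212.775).

-2.160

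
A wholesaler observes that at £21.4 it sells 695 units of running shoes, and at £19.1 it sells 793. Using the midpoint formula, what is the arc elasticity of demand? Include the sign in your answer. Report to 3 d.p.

ΔQ = 793 − 695 = 98; ΔP = 19.1 − 21.4 = -2.3.
Midpoints: P̄ = 20.25, Q̄ = 744.0.
ε = (ΔQ/ΔP)(P̄/Q̄) = (98/-2.3)(20.25/744.0).

-1.160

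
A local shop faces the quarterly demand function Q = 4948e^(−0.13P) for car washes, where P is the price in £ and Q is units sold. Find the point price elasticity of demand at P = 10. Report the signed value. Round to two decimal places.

At P = 10, Q = 1348.487.
dQ/dP = −0.13·4948e^(−0.13P) = −0.13Q = -175.303.
ε = (dQ/dP)(P/Q) = (-175.303)(10/1348.487).
|ε| > 1, so demand is elastic at this price.

-1.30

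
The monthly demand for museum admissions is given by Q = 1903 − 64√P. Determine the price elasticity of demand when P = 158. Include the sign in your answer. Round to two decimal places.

-0.37

At P = 158, Q = 1098.532.
dQ/dP = −64/(2√P) = -2.546.
ε = (dQ/dP)(P/Q) = (-2.546)(158/1098.532).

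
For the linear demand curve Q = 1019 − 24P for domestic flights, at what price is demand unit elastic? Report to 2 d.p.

For linear demand Q = a − bP, ε = −bP/(a − bP). |ε| = 1 when bP = a − bP, i.e. P = a/(2b).
P = 1019/(2·24) = 1019/48 = 21.2292.

21.23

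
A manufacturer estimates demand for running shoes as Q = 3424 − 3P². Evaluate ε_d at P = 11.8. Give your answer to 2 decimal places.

-0.28

At P = 11.8, Q = 3006.280.
dQ/dP = −6P = -70.800.
ε = (dQ/dP)(P/Q) = (-70.800)(11.8/3006.280).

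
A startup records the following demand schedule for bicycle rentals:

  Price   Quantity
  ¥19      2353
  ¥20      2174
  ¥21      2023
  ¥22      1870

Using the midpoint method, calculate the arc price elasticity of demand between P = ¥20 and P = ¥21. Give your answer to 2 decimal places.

At P = 20, Q = 2174; at P = 21, Q = 2023.
ΔQ = -151, ΔP = 1. Midpoints: P̄ = 20.50, Q̄ = 2098.5.
ε = (ΔQ/ΔP)(P̄/Q̄) = (-151/1)(20.50/2098.5).

-1.48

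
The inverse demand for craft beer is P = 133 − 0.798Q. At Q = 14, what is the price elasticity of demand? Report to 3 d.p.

-10.905

At Q = 14, P = 133 − 0.798(14) = 121.83.
dP/dQ = −0.798, so dQ/dP = 1/(−0.798) = -1.253.
ε = (dQ/dP)(P/Q) = (-1.253)(121.83/14).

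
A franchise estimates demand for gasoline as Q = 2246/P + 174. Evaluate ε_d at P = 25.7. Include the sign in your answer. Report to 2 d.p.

-0.33

At P = 25.7, Q = 261.393.
dQ/dP = −2246/P² = -3.401.
ε = (dQ/dP)(P/Q) = (-3.401)(25.7/261.393).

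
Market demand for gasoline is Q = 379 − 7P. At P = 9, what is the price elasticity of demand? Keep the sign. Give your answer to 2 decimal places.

-0.20

At P = 9, Q = 316.
dQ/dP = −7.
ε = (dQ/dP)(P/Q) = (-7)(9/316).
|ε| < 1, so demand is inelastic at this price.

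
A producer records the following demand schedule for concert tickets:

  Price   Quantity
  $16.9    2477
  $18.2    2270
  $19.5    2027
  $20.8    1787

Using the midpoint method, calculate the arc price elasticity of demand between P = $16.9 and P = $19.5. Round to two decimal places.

At P = 16.9, Q = 2477; at P = 19.5, Q = 2027.
ΔQ = -450, ΔP = 2.6. Midpoints: P̄ = 18.20, Q̄ = 2252.0.
ε = (ΔQ/ΔP)(P̄/Q̄) = (-450/2.6)(18.20/2252.0).

-1.40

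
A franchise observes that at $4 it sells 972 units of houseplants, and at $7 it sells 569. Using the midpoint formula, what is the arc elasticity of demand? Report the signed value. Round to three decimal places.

-0.959

ΔQ = 569 − 972 = -403; ΔP = 7 − 4 = 3.
Midpoints: P̄ = 5.50, Q̄ = 770.5.
ε = (ΔQ/ΔP)(P̄/Q̄) = (-403/3)(5.50/770.5).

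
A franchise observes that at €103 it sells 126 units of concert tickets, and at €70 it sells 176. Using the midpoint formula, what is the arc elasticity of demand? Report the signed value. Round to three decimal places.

ΔQ = 176 − 126 = 50; ΔP = 70 − 103 = -33.
Midpoints: P̄ = 86.50, Q̄ = 151.0.
ε = (ΔQ/ΔP)(P̄/Q̄) = (50/-33)(86.50/151.0).

-0.868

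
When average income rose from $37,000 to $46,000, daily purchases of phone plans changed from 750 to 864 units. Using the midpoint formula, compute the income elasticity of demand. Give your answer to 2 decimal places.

0.65

ΔQ = 114, ΔI = 9000. Midpoints: Ī = 41,500, Q̄ = 807.0.
ε_I = (ΔQ/ΔI)(Ī/Q̄) = (114/9000)(41500/807.0).
ε_I > 0, so the good is normal.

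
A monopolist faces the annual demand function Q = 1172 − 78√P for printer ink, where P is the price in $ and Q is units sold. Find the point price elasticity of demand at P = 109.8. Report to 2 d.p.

At P = 109.8, Q = 354.673.
dQ/dP = −78/(2√P) = -3.722.
ε = (dQ/dP)(P/Q) = (-3.722)(109.8/354.673).

-1.15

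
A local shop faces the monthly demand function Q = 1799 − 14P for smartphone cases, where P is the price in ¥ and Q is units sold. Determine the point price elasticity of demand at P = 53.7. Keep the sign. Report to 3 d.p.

At P = 53.7, Q = 1047.200.
dQ/dP = −14.
ε = (dQ/dP)(P/Q) = (-14)(53.7/1047.200).

-0.718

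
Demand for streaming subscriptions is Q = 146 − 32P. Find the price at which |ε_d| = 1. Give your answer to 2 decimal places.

2.28

For linear demand Q = a − bP, ε = −bP/(a − bP). |ε| = 1 when bP = a − bP, i.e. P = a/(2b).
P = 146/(2·32) = 146/64 = 2.2812.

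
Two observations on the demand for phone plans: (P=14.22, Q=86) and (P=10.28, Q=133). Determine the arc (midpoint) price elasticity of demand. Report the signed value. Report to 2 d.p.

-1.33

ΔQ = 133 − 86 = 47; ΔP = 10.28 − 14.22 = -3.94.
Midpoints: P̄ = 12.25, Q̄ = 109.5.
ε = (ΔQ/ΔP)(P̄/Q̄) = (47/-3.94)(12.25/109.5).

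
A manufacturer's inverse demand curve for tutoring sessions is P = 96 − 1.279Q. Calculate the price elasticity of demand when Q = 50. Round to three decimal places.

At Q = 50, P = 96 − 1.279(50) = 32.05.
dP/dQ = −1.279, so dQ/dP = 1/(−1.279) = -0.782.
ε = (dQ/dP)(P/Q) = (-0.782)(32.05/50).

-0.501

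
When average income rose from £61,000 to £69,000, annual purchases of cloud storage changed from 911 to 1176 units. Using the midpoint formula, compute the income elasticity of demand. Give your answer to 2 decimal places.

2.06

ΔQ = 265, ΔI = 8000. Midpoints: Ī = 65,000, Q̄ = 1043.5.
ε_I = (ΔQ/ΔI)(Ī/Q̄) = (265/8000)(65000/1043.5).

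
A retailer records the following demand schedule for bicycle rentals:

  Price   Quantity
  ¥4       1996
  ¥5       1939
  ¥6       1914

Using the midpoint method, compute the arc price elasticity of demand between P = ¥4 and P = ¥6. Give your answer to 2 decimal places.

-0.10

At P = 4, Q = 1996; at P = 6, Q = 1914.
ΔQ = -82, ΔP = 2. Midpoints: P̄ = 5.00, Q̄ = 1955.0.
ε = (ΔQ/ΔP)(P̄/Q̄) = (-82/2)(5.00/1955.0).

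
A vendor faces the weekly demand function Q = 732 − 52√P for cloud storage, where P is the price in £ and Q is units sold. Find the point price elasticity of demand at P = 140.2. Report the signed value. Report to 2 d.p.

-2.65

At P = 140.2, Q = 116.288.
dQ/dP = −52/(2√P) = -2.196.
ε = (dQ/dP)(P/Q) = (-2.196)(140.2/116.288).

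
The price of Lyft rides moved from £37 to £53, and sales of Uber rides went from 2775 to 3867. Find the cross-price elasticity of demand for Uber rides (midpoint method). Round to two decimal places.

ΔQ_x = 3867 − 2775 = 1092; ΔP_y = 53 − 37 = 16.
Midpoints: P̄_y = 45.00, Q̄_x = 3321.0.
ε_xy = (ΔQ_x/ΔP_y)(P̄_y/Q̄_x) = (1092/16)(45.00/3321.0).
ε_xy > 0, so the goods are substitutes.

0.92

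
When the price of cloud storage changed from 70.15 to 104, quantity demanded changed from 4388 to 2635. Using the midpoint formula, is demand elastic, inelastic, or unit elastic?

Arc ε ≈ -1.284.
|ε| = 1.28 > 1.

elastic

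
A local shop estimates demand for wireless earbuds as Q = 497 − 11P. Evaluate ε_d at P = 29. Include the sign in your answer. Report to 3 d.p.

At P = 29, Q = 178.
dQ/dP = −11.
ε = (dQ/dP)(P/Q) = (-11)(29/178).
|ε| > 1, so demand is elastic at this price.

-1.792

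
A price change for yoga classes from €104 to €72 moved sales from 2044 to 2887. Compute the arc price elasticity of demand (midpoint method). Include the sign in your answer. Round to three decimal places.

ΔQ = 2887 − 2044 = 843; ΔP = 72 − 104 = -32.
Midpoints: P̄ = 88.00, Q̄ = 2465.5.
ε = (ΔQ/ΔP)(P̄/Q̄) = (843/-32)(88.00/2465.5).

-0.940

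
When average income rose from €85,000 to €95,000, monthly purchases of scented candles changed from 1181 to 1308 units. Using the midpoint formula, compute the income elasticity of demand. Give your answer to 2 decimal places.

0.92

ΔQ = 127, ΔI = 10000. Midpoints: Ī = 90,000, Q̄ = 1244.5.
ε_I = (ΔQ/ΔI)(Ī/Q̄) = (127/10000)(90000/1244.5).
ε_I > 0, so the good is normal.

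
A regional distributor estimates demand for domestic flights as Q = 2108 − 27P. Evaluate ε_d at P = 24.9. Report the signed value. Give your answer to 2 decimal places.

-0.47

At P = 24.9, Q = 1435.700.
dQ/dP = −27.
ε = (dQ/dP)(P/Q) = (-27)(24.9/1435.700).
|ε| < 1, so demand is inelastic at this price.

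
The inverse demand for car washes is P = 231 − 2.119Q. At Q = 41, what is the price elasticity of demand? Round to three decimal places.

At Q = 41, P = 231 − 2.119(41) = 144.12.
dP/dQ = −2.119, so dQ/dP = 1/(−2.119) = -0.472.
ε = (dQ/dP)(P/Q) = (-0.472)(144.12/41).

-1.659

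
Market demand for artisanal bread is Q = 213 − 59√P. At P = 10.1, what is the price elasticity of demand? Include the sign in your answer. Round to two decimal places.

-3.68

At P = 10.1, Q = 25.495.
dQ/dP = −59/(2√P) = -9.282.
ε = (dQ/dP)(P/Q) = (-9.282)(10.1/25.495).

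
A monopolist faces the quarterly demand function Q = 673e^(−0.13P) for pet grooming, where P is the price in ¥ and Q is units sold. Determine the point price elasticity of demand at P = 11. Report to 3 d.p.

At P = 11, Q = 161.055.
dQ/dP = −0.13·673e^(−0.13P) = −0.13Q = -20.937.
ε = (dQ/dP)(P/Q) = (-20.937)(11/161.055).
|ε| > 1, so demand is elastic at this price.

-1.430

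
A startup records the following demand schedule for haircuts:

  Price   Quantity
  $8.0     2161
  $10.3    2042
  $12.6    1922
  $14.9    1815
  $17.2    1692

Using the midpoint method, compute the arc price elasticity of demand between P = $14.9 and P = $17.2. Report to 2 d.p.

At P = 14.9, Q = 1815; at P = 17.2, Q = 1692.
ΔQ = -123, ΔP = 2.3. Midpoints: P̄ = 16.05, Q̄ = 1753.5.
ε = (ΔQ/ΔP)(P̄/Q̄) = (-123/2.3)(16.05/1753.5).

-0.49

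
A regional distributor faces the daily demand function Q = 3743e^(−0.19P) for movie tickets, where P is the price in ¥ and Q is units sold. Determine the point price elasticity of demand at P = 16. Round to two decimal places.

-3.04

At P = 16, Q = 179.046.
dQ/dP = −0.19·3743e^(−0.19P) = −0.19Q = -34.019.
ε = (dQ/dP)(P/Q) = (-34.019)(16/179.046).
|ε| > 1, so demand is elastic at this price.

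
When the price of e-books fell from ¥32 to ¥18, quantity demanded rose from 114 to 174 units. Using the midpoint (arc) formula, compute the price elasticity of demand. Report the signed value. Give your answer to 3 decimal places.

-0.744

ΔQ = 174 − 114 = 60; ΔP = 18 − 32 = -14.
Midpoints: P̄ = 25.00, Q̄ = 144.0.
ε = (ΔQ/ΔP)(P̄/Q̄) = (60/-14)(25.00/144.0).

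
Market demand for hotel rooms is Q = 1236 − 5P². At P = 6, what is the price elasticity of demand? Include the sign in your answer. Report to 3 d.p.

-0.341

At P = 6, Q = 1056.
dQ/dP = −10P = -60.
ε = (dQ/dP)(P/Q) = (-60)(6/1056).
|ε| < 1, so demand is inelastic at this price.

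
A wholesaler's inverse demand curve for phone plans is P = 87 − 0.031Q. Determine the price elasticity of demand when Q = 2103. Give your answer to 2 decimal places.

-0.33

At Q = 2103, P = 87 − 0.031(2103) = 21.81.
dP/dQ = −0.031, so dQ/dP = 1/(−0.031) = -32.258.
ε = (dQ/dP)(P/Q) = (-32.258)(21.81/2103).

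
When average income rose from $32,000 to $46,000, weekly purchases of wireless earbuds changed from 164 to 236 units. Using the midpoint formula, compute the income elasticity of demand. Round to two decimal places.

ΔQ = 72, ΔI = 14000. Midpoints: Ī = 39,000, Q̄ = 200.0.
ε_I = (ΔQ/ΔI)(Ī/Q̄) = (72/14000)(39000/200.0).
ε_I > 0, so the good is normal.

1.00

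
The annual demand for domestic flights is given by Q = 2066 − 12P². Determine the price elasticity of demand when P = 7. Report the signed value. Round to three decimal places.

At P = 7, Q = 1478.
dQ/dP = −24P = -168.
ε = (dQ/dP)(P/Q) = (-168)(7/1478).

-0.796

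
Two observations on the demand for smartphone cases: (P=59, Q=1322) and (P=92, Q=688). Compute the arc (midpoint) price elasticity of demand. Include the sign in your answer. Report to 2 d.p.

-1.44

ΔQ = 688 − 1322 = -634; ΔP = 92 − 59 = 33.
Midpoints: P̄ = 75.50, Q̄ = 1005.0.
ε = (ΔQ/ΔP)(P̄/Q̄) = (-634/33)(75.50/1005.0).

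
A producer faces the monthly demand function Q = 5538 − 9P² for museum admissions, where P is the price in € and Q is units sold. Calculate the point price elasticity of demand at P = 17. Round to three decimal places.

-1.771

At P = 17, Q = 2937.
dQ/dP = −18P = -306.
ε = (dQ/dP)(P/Q) = (-306)(17/2937).
|ε| > 1, so demand is elastic at this price.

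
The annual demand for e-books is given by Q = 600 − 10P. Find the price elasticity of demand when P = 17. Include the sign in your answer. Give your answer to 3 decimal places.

-0.395

At P = 17, Q = 430.
dQ/dP = −10.
ε = (dQ/dP)(P/Q) = (-10)(17/430).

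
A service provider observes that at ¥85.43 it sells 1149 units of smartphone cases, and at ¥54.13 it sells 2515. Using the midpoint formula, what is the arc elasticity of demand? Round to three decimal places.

ΔQ = 2515 − 1149 = 1366; ΔP = 54.13 − 85.43 = -31.3.
Midpoints: P̄ = 69.78, Q̄ = 1832.0.
ε = (ΔQ/ΔP)(P̄/Q̄) = (1366/-31.3)(69.78/1832.0).

-1.662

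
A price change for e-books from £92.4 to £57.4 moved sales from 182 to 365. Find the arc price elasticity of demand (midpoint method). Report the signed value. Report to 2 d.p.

ΔQ = 365 − 182 = 183; ΔP = 57.4 − 92.4 = -35.0.
Midpoints: P̄ = 74.90, Q̄ = 273.5.
ε = (ΔQ/ΔP)(P̄/Q̄) = (183/-35.0)(74.90/273.5).

-1.43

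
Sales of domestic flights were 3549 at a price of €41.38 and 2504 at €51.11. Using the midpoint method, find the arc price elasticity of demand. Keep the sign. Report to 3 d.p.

ΔQ = 2504 − 3549 = -1045; ΔP = 51.11 − 41.38 = 9.73.
Midpoints: P̄ = 46.25, Q̄ = 3026.5.
ε = (ΔQ/ΔP)(P̄/Q̄) = (-1045/9.73)(46.25/3026.5).

-1.641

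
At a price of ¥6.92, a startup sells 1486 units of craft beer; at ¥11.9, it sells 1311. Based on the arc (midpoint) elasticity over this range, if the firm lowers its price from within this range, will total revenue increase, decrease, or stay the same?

decrease

Arc ε = (-175/4.98)(9.41/1398.5) ≈ -0.236.
|ε| = 0.24 < 1, so demand is inelastic. A price cut therefore reduces total revenue.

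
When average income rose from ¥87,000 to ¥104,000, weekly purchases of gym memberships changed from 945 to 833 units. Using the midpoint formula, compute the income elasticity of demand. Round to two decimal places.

ΔQ = -112, ΔI = 17000. Midpoints: Ī = 95,500, Q̄ = 889.0.
ε_I = (ΔQ/ΔI)(Ī/Q̄) = (-112/17000)(95500/889.0).

-0.71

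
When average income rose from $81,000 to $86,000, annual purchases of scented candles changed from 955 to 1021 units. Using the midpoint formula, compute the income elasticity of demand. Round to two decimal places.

1.12

ΔQ = 66, ΔI = 5000. Midpoints: Ī = 83,500, Q̄ = 988.0.
ε_I = (ΔQ/ΔI)(Ī/Q̄) = (66/5000)(83500/988.0).
ε_I > 0, so the good is normal.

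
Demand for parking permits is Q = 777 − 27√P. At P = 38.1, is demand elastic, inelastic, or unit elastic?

Q = 610.342, dQ/dP = -2.187.
ε = (dQ/dP)(P/Q) ≈ -0.137.
|ε| = 0.14 < 1.

inelastic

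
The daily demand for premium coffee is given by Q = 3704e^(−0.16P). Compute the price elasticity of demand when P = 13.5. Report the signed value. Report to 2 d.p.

At P = 13.5, Q = 427.164.
dQ/dP = −0.16·3704e^(−0.16P) = −0.16Q = -68.346.
ε = (dQ/dP)(P/Q) = (-68.346)(13.5/427.164).

-2.16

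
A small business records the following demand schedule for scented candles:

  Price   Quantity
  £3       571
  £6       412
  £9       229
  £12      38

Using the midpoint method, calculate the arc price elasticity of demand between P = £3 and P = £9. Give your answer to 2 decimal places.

At P = 3, Q = 571; at P = 9, Q = 229.
ΔQ = -342, ΔP = 6. Midpoints: P̄ = 6.00, Q̄ = 400.0.
ε = (ΔQ/ΔP)(P̄/Q̄) = (-342/6)(6.00/400.0).

-0.86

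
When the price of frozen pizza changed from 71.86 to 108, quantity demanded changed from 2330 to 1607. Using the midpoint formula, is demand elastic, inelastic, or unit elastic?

inelastic

Arc ε ≈ -0.914.
|ε| = 0.91 < 1.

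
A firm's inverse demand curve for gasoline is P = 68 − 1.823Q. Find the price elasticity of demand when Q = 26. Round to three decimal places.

At Q = 26, P = 68 − 1.823(26) = 20.60.
dP/dQ = −1.823, so dQ/dP = 1/(−1.823) = -0.549.
ε = (dQ/dP)(P/Q) = (-0.549)(20.60/26).

-0.435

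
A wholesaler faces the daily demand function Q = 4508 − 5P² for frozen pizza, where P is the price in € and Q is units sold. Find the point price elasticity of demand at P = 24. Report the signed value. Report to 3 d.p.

At P = 24, Q = 1628.
dQ/dP = −10P = -240.
ε = (dQ/dP)(P/Q) = (-240)(24/1628).

-3.538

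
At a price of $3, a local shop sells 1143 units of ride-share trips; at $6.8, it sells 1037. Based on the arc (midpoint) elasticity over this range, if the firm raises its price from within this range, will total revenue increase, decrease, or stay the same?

Arc ε = (-106/3.8)(4.90/1090.0) ≈ -0.125.
|ε| = 0.13 < 1, so demand is inelastic. A price rise therefore raises total revenue.

increase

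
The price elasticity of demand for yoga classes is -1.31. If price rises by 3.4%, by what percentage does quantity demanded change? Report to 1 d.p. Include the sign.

%ΔQ ≈ ε × %ΔP = (-1.31)(3.4%) = -4.45%.

-4.5%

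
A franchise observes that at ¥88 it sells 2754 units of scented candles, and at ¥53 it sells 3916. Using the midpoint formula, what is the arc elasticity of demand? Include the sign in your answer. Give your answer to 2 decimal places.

-0.70

ΔQ = 3916 − 2754 = 1162; ΔP = 53 − 88 = -35.
Midpoints: P̄ = 70.50, Q̄ = 3335.0.
ε = (ΔQ/ΔP)(P̄/Q̄) = (1162/-35)(70.50/3335.0).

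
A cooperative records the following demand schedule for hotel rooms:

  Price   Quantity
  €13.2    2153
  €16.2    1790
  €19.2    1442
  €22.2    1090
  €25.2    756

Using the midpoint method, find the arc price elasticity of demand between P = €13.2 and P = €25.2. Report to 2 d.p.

-1.54

At P = 13.2, Q = 2153; at P = 25.2, Q = 756.
ΔQ = -1397, ΔP = 12.0. Midpoints: P̄ = 19.20, Q̄ = 1454.5.
ε = (ΔQ/ΔP)(P̄/Q̄) = (-1397/12.0)(19.20/1454.5).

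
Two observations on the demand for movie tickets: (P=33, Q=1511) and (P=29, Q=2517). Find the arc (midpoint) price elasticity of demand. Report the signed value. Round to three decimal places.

ΔQ = 2517 − 1511 = 1006; ΔP = 29 − 33 = -4.
Midpoints: P̄ = 31.00, Q̄ = 2014.0.
ε = (ΔQ/ΔP)(P̄/Q̄) = (1006/-4)(31.00/2014.0).

-3.871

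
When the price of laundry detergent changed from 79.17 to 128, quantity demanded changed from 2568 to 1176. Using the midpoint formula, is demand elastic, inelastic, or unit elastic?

elastic

Arc ε ≈ -1.577.
|ε| = 1.58 > 1.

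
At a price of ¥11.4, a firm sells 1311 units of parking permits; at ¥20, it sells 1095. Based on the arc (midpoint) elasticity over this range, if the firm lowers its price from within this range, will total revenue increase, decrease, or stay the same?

decrease

Arc ε = (-216/8.6)(15.70/1203.0) ≈ -0.328.
|ε| = 0.33 < 1, so demand is inelastic. A price cut therefore reduces total revenue.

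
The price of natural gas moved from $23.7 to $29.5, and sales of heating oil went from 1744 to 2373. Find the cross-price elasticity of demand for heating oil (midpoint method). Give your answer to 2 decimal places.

ΔQ_x = 2373 − 1744 = 629; ΔP_y = 29.5 − 23.7 = 5.8.
Midpoints: P̄_y = 26.60, Q̄_x = 2058.5.
ε_xy = (ΔQ_x/ΔP_y)(P̄_y/Q̄_x) = (629/5.8)(26.60/2058.5).

1.40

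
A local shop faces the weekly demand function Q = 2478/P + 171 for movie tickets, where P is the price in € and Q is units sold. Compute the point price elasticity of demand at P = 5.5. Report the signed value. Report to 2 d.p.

-0.72

At P = 5.5, Q = 621.545.
dQ/dP = −2478/P² = -81.917.
ε = (dQ/dP)(P/Q) = (-81.917)(5.5/621.545).
|ε| < 1, so demand is inelastic at this price.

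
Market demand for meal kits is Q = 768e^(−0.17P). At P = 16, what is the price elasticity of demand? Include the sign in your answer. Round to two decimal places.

-2.72

At P = 16, Q = 50.592.
dQ/dP = −0.17·768e^(−0.17P) = −0.17Q = -8.601.
ε = (dQ/dP)(P/Q) = (-8.601)(16/50.592).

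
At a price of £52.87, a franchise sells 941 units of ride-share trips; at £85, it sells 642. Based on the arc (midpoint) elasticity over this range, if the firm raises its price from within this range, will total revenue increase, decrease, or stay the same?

Arc ε = (-299/32.13)(68.94/791.5) ≈ -0.810.
|ε| = 0.81 < 1, so demand is inelastic. A price rise therefore raises total revenue.

increase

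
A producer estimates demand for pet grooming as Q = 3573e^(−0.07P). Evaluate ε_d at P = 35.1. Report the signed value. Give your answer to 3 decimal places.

-2.457

At P = 35.1, Q = 306.176.
dQ/dP = −0.07·3573e^(−0.07P) = −0.07Q = -21.432.
ε = (dQ/dP)(P/Q) = (-21.432)(35.1/306.176).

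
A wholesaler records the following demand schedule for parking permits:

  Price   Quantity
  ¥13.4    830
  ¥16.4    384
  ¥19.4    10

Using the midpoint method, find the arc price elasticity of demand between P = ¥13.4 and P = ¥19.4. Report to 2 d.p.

At P = 13.4, Q = 830; at P = 19.4, Q = 10.
ΔQ = -820, ΔP = 6.0. Midpoints: P̄ = 16.40, Q̄ = 420.0.
ε = (ΔQ/ΔP)(P̄/Q̄) = (-820/6.0)(16.40/420.0).

-5.34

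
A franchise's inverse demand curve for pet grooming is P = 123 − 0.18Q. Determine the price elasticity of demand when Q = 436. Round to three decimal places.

-0.567

At Q = 436, P = 123 − 0.18(436) = 44.52.
dP/dQ = −0.18, so dQ/dP = 1/(−0.18) = -5.556.
ε = (dQ/dP)(P/Q) = (-5.556)(44.52/436).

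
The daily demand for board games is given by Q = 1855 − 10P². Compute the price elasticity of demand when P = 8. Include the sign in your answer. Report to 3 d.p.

At P = 8, Q = 1215.
dQ/dP = −20P = -160.
ε = (dQ/dP)(P/Q) = (-160)(8/1215).

-1.053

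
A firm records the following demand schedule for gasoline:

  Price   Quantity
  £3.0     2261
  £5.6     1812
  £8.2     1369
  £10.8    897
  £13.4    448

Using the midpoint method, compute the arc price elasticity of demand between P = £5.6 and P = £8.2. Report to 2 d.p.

At P = 5.6, Q = 1812; at P = 8.2, Q = 1369.
ΔQ = -443, ΔP = 2.6. Midpoints: P̄ = 6.90, Q̄ = 1590.5.
ε = (ΔQ/ΔP)(P̄/Q̄) = (-443/2.6)(6.90/1590.5).

-0.74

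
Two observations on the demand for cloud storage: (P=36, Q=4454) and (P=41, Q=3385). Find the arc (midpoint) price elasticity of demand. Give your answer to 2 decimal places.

-2.10

ΔQ = 3385 − 4454 = -1069; ΔP = 41 − 36 = 5.
Midpoints: P̄ = 38.50, Q̄ = 3919.5.
ε = (ΔQ/ΔP)(P̄/Q̄) = (-1069/5)(38.50/3919.5).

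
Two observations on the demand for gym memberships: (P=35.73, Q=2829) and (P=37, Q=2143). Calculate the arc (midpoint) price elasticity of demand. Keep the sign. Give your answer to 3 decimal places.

ΔQ = 2143 − 2829 = -686; ΔP = 37 − 35.73 = 1.27.
Midpoints: P̄ = 36.36, Q̄ = 2486.0.
ε = (ΔQ/ΔP)(P̄/Q̄) = (-686/1.27)(36.36/2486.0).

-7.901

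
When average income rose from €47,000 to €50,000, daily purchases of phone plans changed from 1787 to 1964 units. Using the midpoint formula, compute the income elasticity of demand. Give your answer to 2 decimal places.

ΔQ = 177, ΔI = 3000. Midpoints: Ī = 48,500, Q̄ = 1875.5.
ε_I = (ΔQ/ΔI)(Ī/Q̄) = (177/3000)(48500/1875.5).
ε_I > 0, so the good is normal.

1.53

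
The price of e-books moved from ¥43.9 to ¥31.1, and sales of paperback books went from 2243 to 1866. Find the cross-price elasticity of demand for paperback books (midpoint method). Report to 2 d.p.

ΔQ_x = 1866 − 2243 = -377; ΔP_y = 31.1 − 43.9 = -12.8.
Midpoints: P̄_y = 37.50, Q̄_x = 2054.5.
ε_xy = (ΔQ_x/ΔP_y)(P̄_y/Q̄_x) = (-377/-12.8)(37.50/2054.5).

0.54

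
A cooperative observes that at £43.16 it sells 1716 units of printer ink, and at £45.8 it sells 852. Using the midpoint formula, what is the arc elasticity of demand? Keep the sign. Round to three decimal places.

-11.337

ΔQ = 852 − 1716 = -864; ΔP = 45.8 − 43.16 = 2.64.
Midpoints: P̄ = 44.48, Q̄ = 1284.0.
ε = (ΔQ/ΔP)(P̄/Q̄) = (-864/2.64)(44.48/1284.0).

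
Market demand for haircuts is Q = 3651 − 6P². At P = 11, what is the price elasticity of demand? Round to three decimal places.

-0.496

At P = 11, Q = 2925.
dQ/dP = −12P = -132.
ε = (dQ/dP)(P/Q) = (-132)(11/2925).
|ε| < 1, so demand is inelastic at this price.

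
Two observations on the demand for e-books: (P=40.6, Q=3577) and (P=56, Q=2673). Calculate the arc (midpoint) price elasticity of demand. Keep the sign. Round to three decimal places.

-0.907

ΔQ = 2673 − 3577 = -904; ΔP = 56 − 40.6 = 15.4.
Midpoints: P̄ = 48.30, Q̄ = 3125.0.
ε = (ΔQ/ΔP)(P̄/Q̄) = (-904/15.4)(48.30/3125.0).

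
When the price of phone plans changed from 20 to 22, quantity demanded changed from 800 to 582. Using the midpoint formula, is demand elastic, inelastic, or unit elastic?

elastic

Arc ε ≈ -3.313.
|ε| = 3.31 > 1.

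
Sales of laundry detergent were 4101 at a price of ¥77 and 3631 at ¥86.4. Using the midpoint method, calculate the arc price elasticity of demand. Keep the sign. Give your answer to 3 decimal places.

ΔQ = 3631 − 4101 = -470; ΔP = 86.4 − 77 = 9.4.
Midpoints: P̄ = 81.70, Q̄ = 3866.0.
ε = (ΔQ/ΔP)(P̄/Q̄) = (-470/9.4)(81.70/3866.0).

-1.057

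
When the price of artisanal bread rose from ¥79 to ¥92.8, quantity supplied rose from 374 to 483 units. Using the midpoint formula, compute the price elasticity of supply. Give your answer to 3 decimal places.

ΔQ = 483 − 374 = 109; ΔP = 92.8 − 79 = 13.8.
Midpoints: P̄ = 85.90, Q̄ = 428.5.
ε_s = (ΔQ/ΔP)(P̄/Q̄) = (109/13.8)(85.90/428.5).

1.583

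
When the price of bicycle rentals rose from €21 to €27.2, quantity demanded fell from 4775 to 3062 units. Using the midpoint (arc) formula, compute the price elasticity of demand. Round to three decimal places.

-1.699

ΔQ = 3062 − 4775 = -1713; ΔP = 27.2 − 21 = 6.2.
Midpoints: P̄ = 24.10, Q̄ = 3918.5.
ε = (ΔQ/ΔP)(P̄/Q̄) = (-1713/6.2)(24.10/3918.5).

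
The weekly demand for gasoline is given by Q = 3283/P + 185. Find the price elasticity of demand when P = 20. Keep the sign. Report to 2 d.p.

-0.47

At P = 20, Q = 349.150.
dQ/dP = −3283/P² = -8.207.
ε = (dQ/dP)(P/Q) = (-8.207)(20/349.150).
|ε| < 1, so demand is inelastic at this price.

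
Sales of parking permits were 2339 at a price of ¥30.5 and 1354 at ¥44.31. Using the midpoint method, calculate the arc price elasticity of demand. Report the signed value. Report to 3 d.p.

ΔQ = 1354 − 2339 = -985; ΔP = 44.31 − 30.5 = 13.81.
Midpoints: P̄ = 37.41, Q̄ = 1846.5.
ε = (ΔQ/ΔP)(P̄/Q̄) = (-985/13.81)(37.41/1846.5).

-1.445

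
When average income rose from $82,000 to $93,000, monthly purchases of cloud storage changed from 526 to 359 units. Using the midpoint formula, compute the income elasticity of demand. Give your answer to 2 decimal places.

-3.00

ΔQ = -167, ΔI = 11000. Midpoints: Ī = 87,500, Q̄ = 442.5.
ε_I = (ΔQ/ΔI)(Ī/Q̄) = (-167/11000)(87500/442.5).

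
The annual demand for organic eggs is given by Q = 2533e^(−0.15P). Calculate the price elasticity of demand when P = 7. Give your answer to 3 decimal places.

At P = 7, Q = 886.392.
dQ/dP = −0.15·2533e^(−0.15P) = −0.15Q = -132.959.
ε = (dQ/dP)(P/Q) = (-132.959)(7/886.392).

-1.050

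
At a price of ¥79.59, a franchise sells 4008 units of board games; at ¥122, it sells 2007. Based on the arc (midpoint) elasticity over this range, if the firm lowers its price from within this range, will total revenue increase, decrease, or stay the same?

Arc ε = (-2001/42.41)(100.80/3007.5) ≈ -1.581.
|ε| = 1.58 > 1, so demand is elastic. A price cut therefore raises total revenue.

increase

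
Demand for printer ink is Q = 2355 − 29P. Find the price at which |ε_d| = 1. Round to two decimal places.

40.60

For linear demand Q = a − bP, ε = −bP/(a − bP). |ε| = 1 when bP = a − bP, i.e. P = a/(2b).
P = 2355/(2·29) = 2355/58 = 40.6034.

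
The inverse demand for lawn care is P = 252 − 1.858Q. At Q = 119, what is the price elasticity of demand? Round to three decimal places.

-0.140

At Q = 119, P = 252 − 1.858(119) = 30.90.
dP/dQ = −1.858, so dQ/dP = 1/(−1.858) = -0.538.
ε = (dQ/dP)(P/Q) = (-0.538)(30.90/119).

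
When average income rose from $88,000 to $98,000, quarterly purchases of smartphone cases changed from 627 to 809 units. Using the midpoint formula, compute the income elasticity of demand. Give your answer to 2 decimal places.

ΔQ = 182, ΔI = 10000. Midpoints: Ī = 93,000, Q̄ = 718.0.
ε_I = (ΔQ/ΔI)(Ī/Q̄) = (182/10000)(93000/718.0).

2.36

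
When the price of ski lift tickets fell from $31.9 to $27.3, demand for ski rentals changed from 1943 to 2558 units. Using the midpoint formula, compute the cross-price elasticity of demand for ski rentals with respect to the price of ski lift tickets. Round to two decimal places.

-1.76

ΔQ_x = 2558 − 1943 = 615; ΔP_y = 27.3 − 31.9 = -4.6.
Midpoints: P̄_y = 29.60, Q̄_x = 2250.5.
ε_xy = (ΔQ_x/ΔP_y)(P̄_y/Q̄_x) = (615/-4.6)(29.60/2250.5).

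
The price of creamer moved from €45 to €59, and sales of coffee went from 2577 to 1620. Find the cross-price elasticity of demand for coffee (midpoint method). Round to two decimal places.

-1.69

ΔQ_x = 1620 − 2577 = -957; ΔP_y = 59 − 45 = 14.
Midpoints: P̄_y = 52.00, Q̄_x = 2098.5.
ε_xy = (ΔQ_x/ΔP_y)(P̄_y/Q̄_x) = (-957/14)(52.00/2098.5).
ε_xy < 0, so the goods are complements.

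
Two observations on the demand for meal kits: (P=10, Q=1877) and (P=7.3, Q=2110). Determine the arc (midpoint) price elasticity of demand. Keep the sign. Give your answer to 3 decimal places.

-0.374

ΔQ = 2110 − 1877 = 233; ΔP = 7.3 − 10 = -2.7.
Midpoints: P̄ = 8.65, Q̄ = 1993.5.
ε = (ΔQ/ΔP)(P̄/Q̄) = (233/-2.7)(8.65/1993.5).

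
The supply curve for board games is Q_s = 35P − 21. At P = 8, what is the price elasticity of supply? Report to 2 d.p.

At P = 8, Q_s = 259.
dQ_s/dP = 35.
ε_s = (dQ_s/dP)(P/Q_s) = (35)(8/259).

1.08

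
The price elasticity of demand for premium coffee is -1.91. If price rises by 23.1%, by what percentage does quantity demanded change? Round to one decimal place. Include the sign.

%ΔQ ≈ ε × %ΔP = (-1.91)(23.1%) = -44.12%.

-44.1%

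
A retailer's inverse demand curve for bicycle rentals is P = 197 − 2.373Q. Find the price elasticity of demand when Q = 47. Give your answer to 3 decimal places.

At Q = 47, P = 197 − 2.373(47) = 85.47.
dP/dQ = −2.373, so dQ/dP = 1/(−2.373) = -0.421.
ε = (dQ/dP)(P/Q) = (-0.421)(85.47/47).

-0.766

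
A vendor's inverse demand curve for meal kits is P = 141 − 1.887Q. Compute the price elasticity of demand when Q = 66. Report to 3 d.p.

At Q = 66, P = 141 − 1.887(66) = 16.46.
dP/dQ = −1.887, so dQ/dP = 1/(−1.887) = -0.530.
ε = (dQ/dP)(P/Q) = (-0.530)(16.46/66).

-0.132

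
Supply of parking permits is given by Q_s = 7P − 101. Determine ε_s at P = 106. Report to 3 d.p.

1.158

At P = 106, Q_s = 641.
dQ_s/dP = 7.
ε_s = (dQ_s/dP)(P/Q_s) = (7)(106/641).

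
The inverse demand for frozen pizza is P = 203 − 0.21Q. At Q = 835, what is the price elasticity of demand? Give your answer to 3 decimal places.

At Q = 835, P = 203 − 0.21(835) = 27.65.
dP/dQ = −0.21, so dQ/dP = 1/(−0.21) = -4.762.
ε = (dQ/dP)(P/Q) = (-4.762)(27.65/835).

-0.158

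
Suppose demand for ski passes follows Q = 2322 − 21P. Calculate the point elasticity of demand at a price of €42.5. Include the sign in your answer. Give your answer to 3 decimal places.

-0.624

At P = 42.5, Q = 1429.500.
dQ/dP = −21.
ε = (dQ/dP)(P/Q) = (-21)(42.5/1429.500).
|ε| < 1, so demand is inelastic at this price.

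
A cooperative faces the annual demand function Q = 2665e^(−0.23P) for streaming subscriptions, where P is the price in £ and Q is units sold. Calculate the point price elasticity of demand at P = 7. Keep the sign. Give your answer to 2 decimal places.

-1.61

At P = 7, Q = 532.700.
dQ/dP = −0.23·2665e^(−0.23P) = −0.23Q = -122.521.
ε = (dQ/dP)(P/Q) = (-122.521)(7/532.700).
|ε| > 1, so demand is elastic at this price.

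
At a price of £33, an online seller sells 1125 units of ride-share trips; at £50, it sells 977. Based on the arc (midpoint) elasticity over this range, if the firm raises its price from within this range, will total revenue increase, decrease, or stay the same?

Arc ε = (-148/17)(41.50/1051.0) ≈ -0.344.
|ε| = 0.34 < 1, so demand is inelastic. A price rise therefore raises total revenue.

increase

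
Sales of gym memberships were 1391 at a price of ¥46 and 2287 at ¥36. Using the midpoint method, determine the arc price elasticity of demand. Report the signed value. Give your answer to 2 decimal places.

-2.00

ΔQ = 2287 − 1391 = 896; ΔP = 36 − 46 = -10.
Midpoints: P̄ = 41.00, Q̄ = 1839.0.
ε = (ΔQ/ΔP)(P̄/Q̄) = (896/-10)(41.00/1839.0).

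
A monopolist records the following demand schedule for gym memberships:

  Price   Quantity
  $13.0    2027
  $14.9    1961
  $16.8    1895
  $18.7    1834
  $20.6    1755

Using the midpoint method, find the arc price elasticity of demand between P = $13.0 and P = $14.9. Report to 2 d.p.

-0.24

At P = 13.0, Q = 2027; at P = 14.9, Q = 1961.
ΔQ = -66, ΔP = 1.9. Midpoints: P̄ = 13.95, Q̄ = 1994.0.
ε = (ΔQ/ΔP)(P̄/Q̄) = (-66/1.9)(13.95/1994.0).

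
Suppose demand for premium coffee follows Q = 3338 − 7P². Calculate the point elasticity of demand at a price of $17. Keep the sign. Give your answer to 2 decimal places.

At P = 17, Q = 1315.
dQ/dP = −14P = -238.
ε = (dQ/dP)(P/Q) = (-238)(17/1315).

-3.08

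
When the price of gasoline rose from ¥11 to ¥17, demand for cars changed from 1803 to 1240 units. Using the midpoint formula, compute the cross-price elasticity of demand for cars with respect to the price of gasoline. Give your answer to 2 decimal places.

-0.86

ΔQ_x = 1240 − 1803 = -563; ΔP_y = 17 − 11 = 6.
Midpoints: P̄_y = 14.00, Q̄_x = 1521.5.
ε_xy = (ΔQ_x/ΔP_y)(P̄_y/Q̄_x) = (-563/6)(14.00/1521.5).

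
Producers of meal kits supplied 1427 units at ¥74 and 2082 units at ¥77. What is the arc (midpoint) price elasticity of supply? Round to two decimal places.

9.40

ΔQ = 2082 − 1427 = 655; ΔP = 77 − 74 = 3.
Midpoints: P̄ = 75.50, Q̄ = 1754.5.
ε_s = (ΔQ/ΔP)(P̄/Q̄) = (655/3)(75.50/1754.5).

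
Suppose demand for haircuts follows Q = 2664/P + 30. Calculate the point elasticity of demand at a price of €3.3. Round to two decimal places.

At P = 3.3, Q = 837.273.
dQ/dP = −2664/P² = -244.628.
ε = (dQ/dP)(P/Q) = (-244.628)(3.3/837.273).

-0.96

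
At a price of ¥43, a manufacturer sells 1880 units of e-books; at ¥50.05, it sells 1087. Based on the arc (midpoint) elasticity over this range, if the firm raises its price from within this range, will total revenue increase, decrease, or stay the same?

Arc ε = (-793/7.05)(46.52/1483.5) ≈ -3.528.
|ε| = 3.53 > 1, so demand is elastic. A price rise therefore reduces total revenue.

decrease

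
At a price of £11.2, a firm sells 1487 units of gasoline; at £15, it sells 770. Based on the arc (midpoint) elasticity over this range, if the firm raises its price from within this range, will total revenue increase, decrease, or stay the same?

Arc ε = (-717/3.8)(13.10/1128.5) ≈ -2.190.
|ε| = 2.19 > 1, so demand is elastic. A price rise therefore reduces total revenue.

decrease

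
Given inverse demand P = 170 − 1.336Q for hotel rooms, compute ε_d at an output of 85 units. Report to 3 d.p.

At Q = 85, P = 170 − 1.336(85) = 56.44.
dP/dQ = −1.336, so dQ/dP = 1/(−1.336) = -0.749.
ε = (dQ/dP)(P/Q) = (-0.749)(56.44/85).

-0.497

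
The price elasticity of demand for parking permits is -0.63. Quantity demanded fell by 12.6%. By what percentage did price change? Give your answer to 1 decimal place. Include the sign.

%ΔP ≈ %ΔQ / ε = (-12.6%)/(-0.63) = 20.00%.

20.0%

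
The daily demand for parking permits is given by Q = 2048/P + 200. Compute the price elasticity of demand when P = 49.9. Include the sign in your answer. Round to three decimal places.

-0.170

At P = 49.9, Q = 241.042.
dQ/dP = −2048/P² = -0.822.
ε = (dQ/dP)(P/Q) = (-0.822)(49.9/241.042).
|ε| < 1, so demand is inelastic at this price.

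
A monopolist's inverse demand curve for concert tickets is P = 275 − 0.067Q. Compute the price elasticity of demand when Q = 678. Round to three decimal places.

At Q = 678, P = 275 − 0.067(678) = 229.57.
dP/dQ = −0.067, so dQ/dP = 1/(−0.067) = -14.925.
ε = (dQ/dP)(P/Q) = (-14.925)(229.57/678).

-5.054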